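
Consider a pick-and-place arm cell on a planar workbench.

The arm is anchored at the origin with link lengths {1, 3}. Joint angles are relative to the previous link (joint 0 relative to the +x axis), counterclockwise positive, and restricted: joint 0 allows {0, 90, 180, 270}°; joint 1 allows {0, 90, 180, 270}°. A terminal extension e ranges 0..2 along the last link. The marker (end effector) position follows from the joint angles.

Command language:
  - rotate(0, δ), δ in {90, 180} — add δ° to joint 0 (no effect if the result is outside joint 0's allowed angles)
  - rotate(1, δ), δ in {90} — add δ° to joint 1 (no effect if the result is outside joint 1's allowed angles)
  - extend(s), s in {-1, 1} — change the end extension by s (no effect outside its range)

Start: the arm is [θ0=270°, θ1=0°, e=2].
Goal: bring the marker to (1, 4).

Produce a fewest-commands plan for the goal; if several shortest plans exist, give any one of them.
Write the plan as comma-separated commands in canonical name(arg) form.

extend(-1), rotate(1, 90), rotate(0, 90)

begin: [θ0=270°, θ1=0°, e=2]
1. extend(-1) → [θ0=270°, θ1=0°, e=1]
2. rotate(1, 90) → [θ0=270°, θ1=90°, e=1]
3. rotate(0, 90) → [θ0=0°, θ1=90°, e=1]
nothing shorter than 3 reaches the goal.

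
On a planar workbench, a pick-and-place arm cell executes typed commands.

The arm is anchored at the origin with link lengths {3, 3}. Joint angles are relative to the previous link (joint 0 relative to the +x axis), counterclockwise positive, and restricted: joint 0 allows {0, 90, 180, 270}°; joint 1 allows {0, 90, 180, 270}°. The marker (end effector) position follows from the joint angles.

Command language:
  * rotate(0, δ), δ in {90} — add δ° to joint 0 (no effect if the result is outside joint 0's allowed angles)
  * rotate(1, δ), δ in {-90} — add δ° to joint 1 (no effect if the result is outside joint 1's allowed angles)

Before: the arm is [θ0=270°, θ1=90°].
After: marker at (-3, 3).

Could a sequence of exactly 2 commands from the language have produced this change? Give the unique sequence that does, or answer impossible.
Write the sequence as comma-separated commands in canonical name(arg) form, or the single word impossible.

rotate(0, 90), rotate(0, 90)

t0: [θ0=270°, θ1=90°]
[1] after rotate(0, 90): [θ0=0°, θ1=90°]
[2] after rotate(0, 90): [θ0=90°, θ1=90°]
no rival 2-sequence matches.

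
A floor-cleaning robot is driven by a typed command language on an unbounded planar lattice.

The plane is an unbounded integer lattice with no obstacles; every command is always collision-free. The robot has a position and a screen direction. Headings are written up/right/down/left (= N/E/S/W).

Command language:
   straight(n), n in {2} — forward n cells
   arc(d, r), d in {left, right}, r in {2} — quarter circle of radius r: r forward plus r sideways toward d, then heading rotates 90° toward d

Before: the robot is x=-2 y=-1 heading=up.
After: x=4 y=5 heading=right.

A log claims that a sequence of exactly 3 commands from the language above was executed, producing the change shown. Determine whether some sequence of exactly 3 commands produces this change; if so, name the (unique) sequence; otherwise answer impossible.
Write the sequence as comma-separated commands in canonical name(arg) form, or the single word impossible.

key: position moved to (4,5) AND the heading swung to E — translation plus rotation needed
initial: x=-2 y=-1 heading=up
step 1 (arc(right, 2)): x=0 y=1 heading=right
step 2 (arc(left, 2)): x=2 y=3 heading=up
step 3 (arc(right, 2)): x=4 y=5 heading=right
all 27 alternatives checked — unique.

arc(right, 2), arc(left, 2), arc(right, 2)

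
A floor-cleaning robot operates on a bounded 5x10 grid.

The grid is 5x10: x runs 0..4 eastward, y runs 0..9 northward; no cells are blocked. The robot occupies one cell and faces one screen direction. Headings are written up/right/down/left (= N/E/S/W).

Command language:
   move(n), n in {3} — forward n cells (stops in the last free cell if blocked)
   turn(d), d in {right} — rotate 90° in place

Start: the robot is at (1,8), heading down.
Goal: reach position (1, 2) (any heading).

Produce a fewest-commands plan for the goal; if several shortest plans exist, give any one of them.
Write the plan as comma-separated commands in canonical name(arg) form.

t0: at (1,8), heading down
step 1 (move(3)): at (1,5), heading down
step 2 (move(3)): at (1,2), heading down
nothing shorter than 2 reaches the goal.

move(3), move(3)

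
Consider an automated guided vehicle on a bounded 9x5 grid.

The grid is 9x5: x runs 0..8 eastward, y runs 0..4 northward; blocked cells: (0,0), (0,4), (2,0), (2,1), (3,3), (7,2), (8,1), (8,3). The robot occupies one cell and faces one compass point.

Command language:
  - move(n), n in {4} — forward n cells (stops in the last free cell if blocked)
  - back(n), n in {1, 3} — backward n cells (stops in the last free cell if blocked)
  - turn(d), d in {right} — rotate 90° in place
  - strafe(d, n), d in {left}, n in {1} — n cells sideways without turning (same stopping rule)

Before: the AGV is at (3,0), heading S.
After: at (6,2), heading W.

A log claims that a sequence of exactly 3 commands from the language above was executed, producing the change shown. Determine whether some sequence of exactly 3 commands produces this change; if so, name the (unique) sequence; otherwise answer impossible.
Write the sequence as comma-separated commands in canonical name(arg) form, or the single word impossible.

key: position moved to (6,2) AND the heading swung to W — translation plus rotation needed
t0: at (3,0), heading S
[1] after back(3): at (3,2), heading S
[2] after turn(right): at (3,2), heading W
[3] after back(3): at (6,2), heading W
uniquely the one of 125 3-step routes that fits.

back(3), turn(right), back(3)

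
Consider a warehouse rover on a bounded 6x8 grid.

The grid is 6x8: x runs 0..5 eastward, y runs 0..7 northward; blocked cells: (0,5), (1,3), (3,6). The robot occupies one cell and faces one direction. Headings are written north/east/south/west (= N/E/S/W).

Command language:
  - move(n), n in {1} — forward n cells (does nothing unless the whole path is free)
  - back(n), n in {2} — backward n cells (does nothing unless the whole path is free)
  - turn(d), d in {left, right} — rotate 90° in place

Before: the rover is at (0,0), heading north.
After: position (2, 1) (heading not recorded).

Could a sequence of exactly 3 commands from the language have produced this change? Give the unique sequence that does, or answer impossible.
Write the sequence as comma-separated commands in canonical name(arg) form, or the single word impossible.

move(1), turn(left), back(2)

key: order matters: swapping move(1) and back(2) lands elsewhere
initial: at (0,0), heading north
[1] after move(1): at (0,1), heading north
[2] after turn(left): at (0,1), heading west
[3] after back(2): at (2,1), heading west
no other 3-command option fits: unique.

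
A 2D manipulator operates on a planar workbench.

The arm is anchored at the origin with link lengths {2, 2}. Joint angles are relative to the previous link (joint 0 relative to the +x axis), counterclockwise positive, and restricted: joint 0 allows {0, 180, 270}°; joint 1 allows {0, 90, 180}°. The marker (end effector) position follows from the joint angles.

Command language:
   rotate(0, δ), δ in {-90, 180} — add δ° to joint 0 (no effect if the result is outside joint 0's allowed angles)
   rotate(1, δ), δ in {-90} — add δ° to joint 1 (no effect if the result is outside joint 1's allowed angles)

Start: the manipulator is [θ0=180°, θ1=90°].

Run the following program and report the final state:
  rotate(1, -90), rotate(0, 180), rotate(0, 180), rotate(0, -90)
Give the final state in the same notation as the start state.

[θ0=180°, θ1=0°]

begin: [θ0=180°, θ1=90°]
step 1 (rotate(1, -90)): [θ0=180°, θ1=0°]
step 2 (rotate(0, 180)): [θ0=0°, θ1=0°]
step 3 (rotate(0, 180)): [θ0=180°, θ1=0°]
step 4 (rotate(0, -90)): [θ0=180°, θ1=0°]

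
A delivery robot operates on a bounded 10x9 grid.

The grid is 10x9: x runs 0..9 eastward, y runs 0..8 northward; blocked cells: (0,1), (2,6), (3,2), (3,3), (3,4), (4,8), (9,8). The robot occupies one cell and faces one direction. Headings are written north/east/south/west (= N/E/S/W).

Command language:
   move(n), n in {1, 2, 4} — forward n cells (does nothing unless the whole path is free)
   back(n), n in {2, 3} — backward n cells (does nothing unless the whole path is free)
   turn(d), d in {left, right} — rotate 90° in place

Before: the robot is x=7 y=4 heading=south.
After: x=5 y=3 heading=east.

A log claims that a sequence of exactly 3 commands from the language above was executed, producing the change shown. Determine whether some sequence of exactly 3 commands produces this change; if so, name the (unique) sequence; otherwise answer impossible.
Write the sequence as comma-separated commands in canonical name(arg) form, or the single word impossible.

move(1), turn(left), back(2)

key: position moved to (5,3) AND the heading swung to E — translation plus rotation needed
initial: x=7 y=4 heading=south
t=1 move(1) ⇒ x=7 y=3 heading=south
t=2 turn(left) ⇒ x=7 y=3 heading=east
t=3 back(2) ⇒ x=5 y=3 heading=east
all 343 alternatives checked — unique.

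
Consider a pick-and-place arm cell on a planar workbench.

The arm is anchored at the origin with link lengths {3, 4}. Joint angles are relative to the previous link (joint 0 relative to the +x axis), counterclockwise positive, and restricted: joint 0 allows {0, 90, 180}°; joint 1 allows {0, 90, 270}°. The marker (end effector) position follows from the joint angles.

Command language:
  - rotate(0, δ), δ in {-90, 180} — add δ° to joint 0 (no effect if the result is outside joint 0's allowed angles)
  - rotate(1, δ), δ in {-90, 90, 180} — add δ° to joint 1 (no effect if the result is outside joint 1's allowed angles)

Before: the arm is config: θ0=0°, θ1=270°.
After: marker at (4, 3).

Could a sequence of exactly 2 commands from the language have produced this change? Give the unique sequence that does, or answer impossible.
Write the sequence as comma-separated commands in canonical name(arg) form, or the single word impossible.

key: order matters: swapping rotate(0, 180) and rotate(0, -90) lands elsewhere
start: config: θ0=0°, θ1=270°
[1] after rotate(0, 180): config: θ0=180°, θ1=270°
[2] after rotate(0, -90): config: θ0=90°, θ1=270°
all 25 alternatives checked — unique.

rotate(0, 180), rotate(0, -90)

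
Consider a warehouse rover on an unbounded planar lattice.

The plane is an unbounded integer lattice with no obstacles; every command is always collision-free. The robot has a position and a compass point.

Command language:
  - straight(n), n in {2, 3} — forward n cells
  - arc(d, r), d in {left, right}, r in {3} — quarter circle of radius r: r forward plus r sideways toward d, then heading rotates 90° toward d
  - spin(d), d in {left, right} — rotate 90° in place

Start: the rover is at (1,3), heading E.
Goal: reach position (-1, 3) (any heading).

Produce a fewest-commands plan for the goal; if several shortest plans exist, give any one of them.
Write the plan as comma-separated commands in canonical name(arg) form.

spin(right), spin(right), straight(2)

t0: at (1,3), heading E
[1] after spin(right): at (1,3), heading S
[2] after spin(right): at (1,3), heading W
[3] after straight(2): at (-1,3), heading W
no 2-step plan works, so 3 is optimal.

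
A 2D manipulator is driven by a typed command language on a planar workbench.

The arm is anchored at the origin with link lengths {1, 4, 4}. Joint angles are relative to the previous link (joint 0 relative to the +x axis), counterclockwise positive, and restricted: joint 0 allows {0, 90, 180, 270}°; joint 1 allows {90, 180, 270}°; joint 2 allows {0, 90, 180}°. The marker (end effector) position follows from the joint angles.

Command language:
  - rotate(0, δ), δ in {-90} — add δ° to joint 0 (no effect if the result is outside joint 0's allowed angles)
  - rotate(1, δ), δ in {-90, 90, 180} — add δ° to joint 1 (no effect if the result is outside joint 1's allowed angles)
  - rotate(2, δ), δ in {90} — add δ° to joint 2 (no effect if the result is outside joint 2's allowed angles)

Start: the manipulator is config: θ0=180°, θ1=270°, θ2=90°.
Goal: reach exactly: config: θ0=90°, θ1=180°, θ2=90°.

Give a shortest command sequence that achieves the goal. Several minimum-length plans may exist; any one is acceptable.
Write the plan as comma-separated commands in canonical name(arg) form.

start: config: θ0=180°, θ1=270°, θ2=90°
t=1 rotate(0, -90) ⇒ config: θ0=90°, θ1=270°, θ2=90°
t=2 rotate(1, -90) ⇒ config: θ0=90°, θ1=180°, θ2=90°
nothing shorter than 2 reaches the goal.

rotate(0, -90), rotate(1, -90)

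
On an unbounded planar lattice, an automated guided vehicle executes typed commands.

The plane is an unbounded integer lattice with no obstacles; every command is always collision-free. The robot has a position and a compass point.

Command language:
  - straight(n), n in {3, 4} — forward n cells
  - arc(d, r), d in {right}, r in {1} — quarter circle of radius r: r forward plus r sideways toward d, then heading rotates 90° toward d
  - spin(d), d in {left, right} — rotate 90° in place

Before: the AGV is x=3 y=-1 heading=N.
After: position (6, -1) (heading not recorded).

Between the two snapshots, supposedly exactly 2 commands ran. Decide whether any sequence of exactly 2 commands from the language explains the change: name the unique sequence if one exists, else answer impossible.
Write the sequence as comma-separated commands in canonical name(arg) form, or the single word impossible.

key: running straight(3) before spin(right) would end elsewhere — order is forced
t0: x=3 y=-1 heading=N
1. spin(right) → x=3 y=-1 heading=E
2. straight(3) → x=6 y=-1 heading=E
no rival 2-sequence matches.

spin(right), straight(3)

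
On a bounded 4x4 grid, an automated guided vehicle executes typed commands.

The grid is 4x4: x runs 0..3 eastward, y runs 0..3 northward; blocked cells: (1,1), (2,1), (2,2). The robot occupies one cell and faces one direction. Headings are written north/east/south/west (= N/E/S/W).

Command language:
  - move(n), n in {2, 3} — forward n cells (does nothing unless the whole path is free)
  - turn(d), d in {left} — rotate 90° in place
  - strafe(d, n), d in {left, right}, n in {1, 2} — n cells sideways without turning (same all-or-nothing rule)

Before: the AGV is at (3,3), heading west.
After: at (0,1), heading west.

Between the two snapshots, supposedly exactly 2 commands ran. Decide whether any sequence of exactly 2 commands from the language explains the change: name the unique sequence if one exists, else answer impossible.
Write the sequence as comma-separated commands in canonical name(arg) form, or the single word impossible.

move(3), strafe(left, 2)

key: running strafe(left, 2) before move(3) would end elsewhere — order is forced
begin: at (3,3), heading west
step 1 (move(3)): at (0,3), heading west
step 2 (strafe(left, 2)): at (0,1), heading west
all 49 alternatives checked — unique.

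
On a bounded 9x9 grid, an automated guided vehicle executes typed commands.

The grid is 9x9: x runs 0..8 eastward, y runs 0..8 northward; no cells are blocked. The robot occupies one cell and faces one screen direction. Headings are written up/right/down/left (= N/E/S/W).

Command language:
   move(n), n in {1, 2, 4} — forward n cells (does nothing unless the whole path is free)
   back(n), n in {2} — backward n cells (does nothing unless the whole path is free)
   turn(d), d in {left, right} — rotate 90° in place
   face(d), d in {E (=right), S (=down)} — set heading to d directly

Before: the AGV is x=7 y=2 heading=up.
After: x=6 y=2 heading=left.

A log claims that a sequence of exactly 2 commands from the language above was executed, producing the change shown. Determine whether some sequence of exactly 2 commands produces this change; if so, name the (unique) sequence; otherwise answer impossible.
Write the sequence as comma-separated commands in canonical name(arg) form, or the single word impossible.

key: running move(1) before turn(left) would end elsewhere — order is forced
t0: x=7 y=2 heading=up
1. turn(left) → x=7 y=2 heading=left
2. move(1) → x=6 y=2 heading=left
all 64 alternatives checked — unique.

turn(left), move(1)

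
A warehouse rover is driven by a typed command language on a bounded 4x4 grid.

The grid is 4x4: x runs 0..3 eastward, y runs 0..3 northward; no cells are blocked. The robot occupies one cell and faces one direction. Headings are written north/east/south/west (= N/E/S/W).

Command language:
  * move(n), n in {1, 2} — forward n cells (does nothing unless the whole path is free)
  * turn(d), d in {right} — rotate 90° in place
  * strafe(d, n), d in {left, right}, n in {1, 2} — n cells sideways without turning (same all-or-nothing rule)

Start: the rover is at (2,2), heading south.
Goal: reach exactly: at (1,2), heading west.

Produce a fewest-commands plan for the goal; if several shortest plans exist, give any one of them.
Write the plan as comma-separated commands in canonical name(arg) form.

start: at (2,2), heading south
t=1 strafe(right, 1) ⇒ at (1,2), heading south
t=2 turn(right) ⇒ at (1,2), heading west
shorter routes all fall short; 2 is best.

strafe(right, 1), turn(right)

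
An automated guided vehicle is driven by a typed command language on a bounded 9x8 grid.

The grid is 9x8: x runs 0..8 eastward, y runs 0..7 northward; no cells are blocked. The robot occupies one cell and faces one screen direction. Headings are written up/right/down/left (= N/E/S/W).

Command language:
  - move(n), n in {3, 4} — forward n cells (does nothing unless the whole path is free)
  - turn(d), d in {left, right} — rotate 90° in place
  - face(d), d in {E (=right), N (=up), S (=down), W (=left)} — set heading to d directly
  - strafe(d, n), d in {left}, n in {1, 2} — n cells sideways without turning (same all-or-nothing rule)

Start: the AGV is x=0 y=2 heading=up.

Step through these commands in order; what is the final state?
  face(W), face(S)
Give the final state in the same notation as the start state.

t0: x=0 y=2 heading=up
step 1 (face(W)): x=0 y=2 heading=left
step 2 (face(S)): x=0 y=2 heading=down

x=0 y=2 heading=down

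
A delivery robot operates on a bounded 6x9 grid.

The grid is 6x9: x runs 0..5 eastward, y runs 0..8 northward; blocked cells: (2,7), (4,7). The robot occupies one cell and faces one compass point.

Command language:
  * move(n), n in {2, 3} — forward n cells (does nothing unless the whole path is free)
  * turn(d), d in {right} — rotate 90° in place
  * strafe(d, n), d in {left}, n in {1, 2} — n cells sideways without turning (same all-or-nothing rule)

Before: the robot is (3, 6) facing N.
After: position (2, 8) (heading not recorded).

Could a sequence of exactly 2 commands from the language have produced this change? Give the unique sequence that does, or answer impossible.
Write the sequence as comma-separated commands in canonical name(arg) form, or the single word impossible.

move(2), strafe(left, 1)

key: running strafe(left, 1) before move(2) would end elsewhere — order is forced
begin: (3, 6) facing N
[1] after move(2): (3, 8) facing N
[2] after strafe(left, 1): (2, 8) facing N
uniquely the one of 25 2-step routes that fits.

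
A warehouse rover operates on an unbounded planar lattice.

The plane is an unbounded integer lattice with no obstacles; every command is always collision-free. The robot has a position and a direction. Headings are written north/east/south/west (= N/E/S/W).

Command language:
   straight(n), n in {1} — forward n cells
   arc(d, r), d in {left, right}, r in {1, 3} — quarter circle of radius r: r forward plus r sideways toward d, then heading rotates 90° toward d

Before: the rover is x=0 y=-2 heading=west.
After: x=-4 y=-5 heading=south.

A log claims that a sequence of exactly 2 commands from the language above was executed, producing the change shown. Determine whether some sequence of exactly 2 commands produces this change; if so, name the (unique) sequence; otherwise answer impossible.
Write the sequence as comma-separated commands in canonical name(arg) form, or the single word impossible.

key: order matters: swapping straight(1) and arc(left, 3) lands elsewhere
begin: x=0 y=-2 heading=west
1. straight(1) → x=-1 y=-2 heading=west
2. arc(left, 3) → x=-4 y=-5 heading=south
uniquely the one of 25 2-step routes that fits.

straight(1), arc(left, 3)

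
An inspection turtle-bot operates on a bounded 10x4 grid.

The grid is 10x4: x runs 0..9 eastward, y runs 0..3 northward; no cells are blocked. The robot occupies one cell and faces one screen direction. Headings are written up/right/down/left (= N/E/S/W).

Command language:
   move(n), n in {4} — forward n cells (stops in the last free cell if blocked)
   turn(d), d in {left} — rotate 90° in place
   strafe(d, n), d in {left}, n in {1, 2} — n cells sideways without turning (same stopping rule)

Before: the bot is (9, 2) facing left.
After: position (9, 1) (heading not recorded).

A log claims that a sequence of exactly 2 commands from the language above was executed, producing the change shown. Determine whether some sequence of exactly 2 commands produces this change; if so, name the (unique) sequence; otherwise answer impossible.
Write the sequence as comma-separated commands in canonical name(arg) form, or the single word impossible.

key: running turn(left) before strafe(left, 1) would end elsewhere — order is forced
initial: (9, 2) facing left
[1] after strafe(left, 1): (9, 1) facing left
[2] after turn(left): (9, 1) facing down
uniquely the one of 16 2-step routes that fits.

strafe(left, 1), turn(left)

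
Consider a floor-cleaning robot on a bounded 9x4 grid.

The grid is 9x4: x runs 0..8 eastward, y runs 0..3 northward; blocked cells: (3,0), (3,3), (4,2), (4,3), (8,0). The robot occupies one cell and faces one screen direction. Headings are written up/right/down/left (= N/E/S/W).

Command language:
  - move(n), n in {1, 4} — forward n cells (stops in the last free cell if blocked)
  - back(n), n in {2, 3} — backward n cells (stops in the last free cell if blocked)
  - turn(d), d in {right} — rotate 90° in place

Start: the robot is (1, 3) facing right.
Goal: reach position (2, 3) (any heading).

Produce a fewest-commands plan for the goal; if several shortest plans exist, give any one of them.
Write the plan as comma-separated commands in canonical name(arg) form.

t0: (1, 3) facing right
t=1 move(4) ⇒ (2, 3) facing right
minimal: 1 command(s), checked below 1.

move(4)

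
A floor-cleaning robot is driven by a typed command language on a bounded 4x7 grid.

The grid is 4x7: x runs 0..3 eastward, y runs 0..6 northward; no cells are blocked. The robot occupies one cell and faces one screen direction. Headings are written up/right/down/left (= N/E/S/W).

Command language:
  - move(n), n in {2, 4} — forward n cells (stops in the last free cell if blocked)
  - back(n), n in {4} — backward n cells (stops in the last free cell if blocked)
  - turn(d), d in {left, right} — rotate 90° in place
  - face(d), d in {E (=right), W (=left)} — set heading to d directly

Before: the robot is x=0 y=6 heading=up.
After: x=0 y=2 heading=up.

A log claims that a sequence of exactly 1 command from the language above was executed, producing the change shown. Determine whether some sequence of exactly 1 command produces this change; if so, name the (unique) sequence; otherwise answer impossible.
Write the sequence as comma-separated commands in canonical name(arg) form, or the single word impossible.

back(4)

key: heading stays N — the single command does not turn
from: x=0 y=6 heading=up
step 1 (back(4)): x=0 y=2 heading=up
no other 1-command option fits: unique.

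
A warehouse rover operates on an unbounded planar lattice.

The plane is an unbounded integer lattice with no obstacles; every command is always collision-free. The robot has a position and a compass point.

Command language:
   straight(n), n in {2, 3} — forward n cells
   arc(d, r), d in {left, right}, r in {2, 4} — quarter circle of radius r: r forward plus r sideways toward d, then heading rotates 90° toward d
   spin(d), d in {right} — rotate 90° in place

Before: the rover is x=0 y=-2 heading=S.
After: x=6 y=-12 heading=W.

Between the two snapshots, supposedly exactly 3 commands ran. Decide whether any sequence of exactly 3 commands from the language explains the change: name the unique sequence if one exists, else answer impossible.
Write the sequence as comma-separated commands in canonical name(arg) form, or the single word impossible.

key: order matters: swapping arc(left, 4) and arc(right, 2) lands elsewhere
initial: x=0 y=-2 heading=S
1. arc(left, 4) → x=4 y=-6 heading=E
2. arc(right, 4) → x=8 y=-10 heading=S
3. arc(right, 2) → x=6 y=-12 heading=W
uniquely the one of 343 3-step routes that fits.

arc(left, 4), arc(right, 4), arc(right, 2)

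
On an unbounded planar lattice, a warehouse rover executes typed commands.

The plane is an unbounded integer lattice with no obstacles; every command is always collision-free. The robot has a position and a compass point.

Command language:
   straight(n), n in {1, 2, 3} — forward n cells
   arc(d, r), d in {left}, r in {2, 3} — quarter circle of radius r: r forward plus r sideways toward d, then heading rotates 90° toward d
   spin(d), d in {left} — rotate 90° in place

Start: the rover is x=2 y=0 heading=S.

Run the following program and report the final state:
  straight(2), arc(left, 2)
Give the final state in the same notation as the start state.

x=4 y=-4 heading=E

t0: x=2 y=0 heading=S
step 1 (straight(2)): x=2 y=-2 heading=S
step 2 (arc(left, 2)): x=4 y=-4 heading=E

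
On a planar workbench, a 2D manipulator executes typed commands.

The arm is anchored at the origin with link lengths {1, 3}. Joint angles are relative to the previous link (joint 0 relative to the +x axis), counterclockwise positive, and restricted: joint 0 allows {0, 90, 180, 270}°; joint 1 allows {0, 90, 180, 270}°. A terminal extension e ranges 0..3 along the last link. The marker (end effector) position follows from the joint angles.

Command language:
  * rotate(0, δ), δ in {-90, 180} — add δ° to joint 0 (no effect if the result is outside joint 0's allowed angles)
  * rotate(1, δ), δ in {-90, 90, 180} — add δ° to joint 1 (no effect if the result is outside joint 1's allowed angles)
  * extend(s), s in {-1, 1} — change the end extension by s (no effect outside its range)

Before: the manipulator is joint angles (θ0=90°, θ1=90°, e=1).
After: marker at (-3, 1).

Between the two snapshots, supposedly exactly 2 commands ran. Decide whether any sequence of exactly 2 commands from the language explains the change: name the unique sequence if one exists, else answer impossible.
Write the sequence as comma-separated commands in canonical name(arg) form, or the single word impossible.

extend(-1), extend(-1)

from: joint angles (θ0=90°, θ1=90°, e=1)
step 1 (extend(-1)): joint angles (θ0=90°, θ1=90°, e=0)
step 2 (extend(-1)): joint angles (θ0=90°, θ1=90°, e=0)
no rival 2-sequence matches.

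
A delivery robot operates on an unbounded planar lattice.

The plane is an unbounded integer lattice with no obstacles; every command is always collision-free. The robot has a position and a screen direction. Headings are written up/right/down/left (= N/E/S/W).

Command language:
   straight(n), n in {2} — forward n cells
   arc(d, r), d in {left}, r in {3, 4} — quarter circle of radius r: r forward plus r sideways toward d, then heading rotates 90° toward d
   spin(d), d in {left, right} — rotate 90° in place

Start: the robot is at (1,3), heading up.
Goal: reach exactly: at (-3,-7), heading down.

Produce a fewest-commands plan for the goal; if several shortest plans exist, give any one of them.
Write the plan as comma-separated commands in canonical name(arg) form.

spin(left), arc(left, 4), straight(2), straight(2), straight(2)

begin: at (1,3), heading up
1. spin(left) → at (1,3), heading left
2. arc(left, 4) → at (-3,-1), heading down
3. straight(2) → at (-3,-3), heading down
4. straight(2) → at (-3,-5), heading down
5. straight(2) → at (-3,-7), heading down
shorter routes all fall short; 5 is best.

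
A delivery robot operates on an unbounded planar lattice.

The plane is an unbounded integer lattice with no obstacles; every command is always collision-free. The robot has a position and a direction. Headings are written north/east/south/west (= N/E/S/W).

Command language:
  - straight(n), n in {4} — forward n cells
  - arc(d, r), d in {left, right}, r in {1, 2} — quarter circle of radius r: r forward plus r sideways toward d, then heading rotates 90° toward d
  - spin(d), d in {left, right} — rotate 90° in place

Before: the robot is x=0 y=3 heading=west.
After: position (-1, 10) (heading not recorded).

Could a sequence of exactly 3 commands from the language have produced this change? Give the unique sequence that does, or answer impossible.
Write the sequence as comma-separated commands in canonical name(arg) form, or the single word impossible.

key: running arc(right, 1) before arc(right, 2) would end elsewhere — order is forced
start: x=0 y=3 heading=west
1. arc(right, 2) → x=-2 y=5 heading=north
2. straight(4) → x=-2 y=9 heading=north
3. arc(right, 1) → x=-1 y=10 heading=east
no other 3-command option fits: unique.

arc(right, 2), straight(4), arc(right, 1)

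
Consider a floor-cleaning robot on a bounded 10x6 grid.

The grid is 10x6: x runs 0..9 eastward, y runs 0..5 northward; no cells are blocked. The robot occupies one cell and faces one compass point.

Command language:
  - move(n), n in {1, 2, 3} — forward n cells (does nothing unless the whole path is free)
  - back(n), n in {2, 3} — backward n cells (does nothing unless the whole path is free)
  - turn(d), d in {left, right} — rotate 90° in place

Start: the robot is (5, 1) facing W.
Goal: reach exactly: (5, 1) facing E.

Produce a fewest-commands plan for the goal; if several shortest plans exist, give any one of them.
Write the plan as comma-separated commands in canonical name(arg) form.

from: (5, 1) facing W
t=1 turn(left) ⇒ (5, 1) facing S
t=2 turn(left) ⇒ (5, 1) facing E
minimal: 2 command(s), checked below 2.

turn(left), turn(left)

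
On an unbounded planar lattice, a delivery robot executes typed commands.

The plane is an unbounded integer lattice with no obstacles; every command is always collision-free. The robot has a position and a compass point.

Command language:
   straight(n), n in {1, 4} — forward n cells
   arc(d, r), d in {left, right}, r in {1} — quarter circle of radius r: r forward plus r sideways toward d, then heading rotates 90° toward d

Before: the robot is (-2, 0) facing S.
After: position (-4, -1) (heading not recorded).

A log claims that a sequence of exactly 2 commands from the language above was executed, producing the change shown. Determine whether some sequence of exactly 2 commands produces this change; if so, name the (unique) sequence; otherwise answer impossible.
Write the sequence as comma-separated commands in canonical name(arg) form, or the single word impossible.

arc(right, 1), straight(1)

key: order matters: swapping arc(right, 1) and straight(1) lands elsewhere
begin: (-2, 0) facing S
[1] after arc(right, 1): (-3, -1) facing W
[2] after straight(1): (-4, -1) facing W
uniquely the one of 16 2-step routes that fits.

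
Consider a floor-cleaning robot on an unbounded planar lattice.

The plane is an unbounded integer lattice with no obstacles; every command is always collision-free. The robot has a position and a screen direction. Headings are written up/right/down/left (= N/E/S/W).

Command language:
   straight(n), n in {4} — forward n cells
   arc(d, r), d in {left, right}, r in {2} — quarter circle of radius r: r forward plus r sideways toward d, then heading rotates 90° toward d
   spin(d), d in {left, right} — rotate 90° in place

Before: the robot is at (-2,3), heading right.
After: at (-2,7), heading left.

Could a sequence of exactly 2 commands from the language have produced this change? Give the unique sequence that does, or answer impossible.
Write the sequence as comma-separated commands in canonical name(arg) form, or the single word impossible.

arc(left, 2), arc(left, 2)

key: position moved to (-2,7) AND the heading swung to W — translation plus rotation needed
begin: at (-2,3), heading right
[1] after arc(left, 2): at (0,5), heading up
[2] after arc(left, 2): at (-2,7), heading left
no rival 2-sequence matches.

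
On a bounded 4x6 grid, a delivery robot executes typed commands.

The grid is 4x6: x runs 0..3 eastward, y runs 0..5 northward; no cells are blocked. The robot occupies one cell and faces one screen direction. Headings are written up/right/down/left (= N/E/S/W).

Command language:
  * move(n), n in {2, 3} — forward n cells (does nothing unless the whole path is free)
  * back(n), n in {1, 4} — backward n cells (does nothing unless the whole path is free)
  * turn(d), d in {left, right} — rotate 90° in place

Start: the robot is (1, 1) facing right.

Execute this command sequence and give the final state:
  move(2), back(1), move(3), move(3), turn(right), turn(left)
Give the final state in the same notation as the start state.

from: (1, 1) facing right
t=1 move(2) ⇒ (3, 1) facing right
t=2 back(1) ⇒ (2, 1) facing right
t=3 move(3) ⇒ (2, 1) facing right
t=4 move(3) ⇒ (2, 1) facing right
t=5 turn(right) ⇒ (2, 1) facing down
t=6 turn(left) ⇒ (2, 1) facing right

(2, 1) facing right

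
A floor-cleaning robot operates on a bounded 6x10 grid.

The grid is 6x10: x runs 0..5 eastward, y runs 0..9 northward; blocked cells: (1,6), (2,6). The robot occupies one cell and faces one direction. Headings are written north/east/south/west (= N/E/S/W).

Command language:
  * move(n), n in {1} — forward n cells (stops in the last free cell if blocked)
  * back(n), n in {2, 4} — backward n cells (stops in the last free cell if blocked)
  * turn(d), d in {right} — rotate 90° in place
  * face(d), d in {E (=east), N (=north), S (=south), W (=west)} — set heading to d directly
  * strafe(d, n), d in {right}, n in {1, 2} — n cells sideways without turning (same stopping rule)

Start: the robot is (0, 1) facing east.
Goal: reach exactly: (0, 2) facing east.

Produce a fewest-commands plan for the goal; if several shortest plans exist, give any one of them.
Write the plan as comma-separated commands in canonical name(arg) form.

face(W), strafe(right, 1), face(E)

from: (0, 1) facing east
1. face(W) → (0, 1) facing west
2. strafe(right, 1) → (0, 2) facing west
3. face(E) → (0, 2) facing east
minimal: 3 command(s), checked below 3.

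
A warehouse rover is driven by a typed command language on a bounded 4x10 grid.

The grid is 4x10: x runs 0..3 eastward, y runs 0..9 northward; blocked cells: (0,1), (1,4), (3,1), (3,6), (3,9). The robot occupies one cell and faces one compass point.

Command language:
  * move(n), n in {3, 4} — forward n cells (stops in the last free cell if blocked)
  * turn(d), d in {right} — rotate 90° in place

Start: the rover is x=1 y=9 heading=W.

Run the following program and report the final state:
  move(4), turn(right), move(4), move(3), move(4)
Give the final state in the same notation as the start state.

x=0 y=9 heading=N

start: x=1 y=9 heading=W
1. move(4) → x=0 y=9 heading=W
2. turn(right) → x=0 y=9 heading=N
3. move(4) → x=0 y=9 heading=N
4. move(3) → x=0 y=9 heading=N
5. move(4) → x=0 y=9 heading=N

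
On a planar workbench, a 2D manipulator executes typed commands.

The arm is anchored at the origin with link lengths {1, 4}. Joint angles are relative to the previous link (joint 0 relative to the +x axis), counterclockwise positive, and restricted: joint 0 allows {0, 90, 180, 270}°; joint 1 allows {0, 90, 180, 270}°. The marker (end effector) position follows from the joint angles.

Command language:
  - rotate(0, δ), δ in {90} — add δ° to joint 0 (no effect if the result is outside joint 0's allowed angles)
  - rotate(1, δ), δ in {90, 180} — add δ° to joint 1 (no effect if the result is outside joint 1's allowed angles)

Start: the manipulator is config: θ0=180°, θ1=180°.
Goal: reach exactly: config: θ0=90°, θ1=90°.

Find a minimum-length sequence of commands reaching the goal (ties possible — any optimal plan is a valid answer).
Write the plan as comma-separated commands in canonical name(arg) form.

t0: config: θ0=180°, θ1=180°
t=1 rotate(1, 180) ⇒ config: θ0=180°, θ1=0°
t=2 rotate(0, 90) ⇒ config: θ0=270°, θ1=0°
t=3 rotate(0, 90) ⇒ config: θ0=0°, θ1=0°
t=4 rotate(0, 90) ⇒ config: θ0=90°, θ1=0°
t=5 rotate(1, 90) ⇒ config: θ0=90°, θ1=90°
nothing shorter than 5 reaches the goal.

rotate(1, 180), rotate(0, 90), rotate(0, 90), rotate(0, 90), rotate(1, 90)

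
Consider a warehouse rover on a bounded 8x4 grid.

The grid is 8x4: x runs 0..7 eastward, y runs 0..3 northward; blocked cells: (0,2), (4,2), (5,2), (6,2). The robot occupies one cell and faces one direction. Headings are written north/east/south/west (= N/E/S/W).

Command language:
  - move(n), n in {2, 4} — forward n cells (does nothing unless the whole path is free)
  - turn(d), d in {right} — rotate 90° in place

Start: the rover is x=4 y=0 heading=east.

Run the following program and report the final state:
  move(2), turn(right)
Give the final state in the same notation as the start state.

from: x=4 y=0 heading=east
step 1 (move(2)): x=6 y=0 heading=east
step 2 (turn(right)): x=6 y=0 heading=south

x=6 y=0 heading=south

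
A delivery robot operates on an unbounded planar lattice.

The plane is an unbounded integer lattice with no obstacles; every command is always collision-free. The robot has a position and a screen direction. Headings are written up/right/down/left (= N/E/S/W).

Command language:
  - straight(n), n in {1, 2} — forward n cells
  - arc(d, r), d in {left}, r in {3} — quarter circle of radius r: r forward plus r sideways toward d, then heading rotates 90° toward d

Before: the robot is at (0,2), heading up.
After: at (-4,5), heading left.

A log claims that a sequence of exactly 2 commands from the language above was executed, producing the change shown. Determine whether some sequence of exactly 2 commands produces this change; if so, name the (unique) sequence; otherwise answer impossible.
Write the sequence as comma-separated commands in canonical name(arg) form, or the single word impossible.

key: cell and facing (now W) both changed — the 2 commands mix motion and turning
t0: at (0,2), heading up
1. arc(left, 3) → at (-3,5), heading left
2. straight(1) → at (-4,5), heading left
no rival 2-sequence matches.

arc(left, 3), straight(1)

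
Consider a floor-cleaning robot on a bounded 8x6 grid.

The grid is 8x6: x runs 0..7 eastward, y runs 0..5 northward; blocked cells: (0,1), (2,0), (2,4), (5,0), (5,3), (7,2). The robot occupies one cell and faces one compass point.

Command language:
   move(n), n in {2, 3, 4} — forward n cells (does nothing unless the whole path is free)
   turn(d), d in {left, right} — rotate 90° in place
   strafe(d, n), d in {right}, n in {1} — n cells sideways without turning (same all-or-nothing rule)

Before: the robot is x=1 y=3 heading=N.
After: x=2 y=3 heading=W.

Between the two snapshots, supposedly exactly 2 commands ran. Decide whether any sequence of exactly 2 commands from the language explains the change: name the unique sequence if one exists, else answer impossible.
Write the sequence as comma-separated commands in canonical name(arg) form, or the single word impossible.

strafe(right, 1), turn(left)

key: order matters: swapping strafe(right, 1) and turn(left) lands elsewhere
t0: x=1 y=3 heading=N
1. strafe(right, 1) → x=2 y=3 heading=N
2. turn(left) → x=2 y=3 heading=W
all 36 alternatives checked — unique.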